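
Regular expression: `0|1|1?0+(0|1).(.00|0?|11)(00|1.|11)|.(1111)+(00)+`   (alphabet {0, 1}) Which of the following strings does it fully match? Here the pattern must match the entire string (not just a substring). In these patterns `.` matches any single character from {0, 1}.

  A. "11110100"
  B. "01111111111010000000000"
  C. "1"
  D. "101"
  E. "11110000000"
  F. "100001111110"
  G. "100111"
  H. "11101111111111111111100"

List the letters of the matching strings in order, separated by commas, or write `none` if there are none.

A → no match
B → no match
C → match
D → no match
E → no match
F → no match
G → match
H → no match

C, G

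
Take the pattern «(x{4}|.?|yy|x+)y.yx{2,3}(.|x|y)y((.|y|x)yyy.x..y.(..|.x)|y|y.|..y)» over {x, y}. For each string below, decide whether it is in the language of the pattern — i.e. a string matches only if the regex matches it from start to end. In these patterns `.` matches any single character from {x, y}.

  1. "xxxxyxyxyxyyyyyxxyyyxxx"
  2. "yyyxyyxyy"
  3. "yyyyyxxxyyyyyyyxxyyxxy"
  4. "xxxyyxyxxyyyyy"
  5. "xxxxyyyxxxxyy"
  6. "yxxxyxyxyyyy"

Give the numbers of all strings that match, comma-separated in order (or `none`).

3, 5

1 → no match
2 → no match
3 → match
4 → no match
5 → match
6 → no match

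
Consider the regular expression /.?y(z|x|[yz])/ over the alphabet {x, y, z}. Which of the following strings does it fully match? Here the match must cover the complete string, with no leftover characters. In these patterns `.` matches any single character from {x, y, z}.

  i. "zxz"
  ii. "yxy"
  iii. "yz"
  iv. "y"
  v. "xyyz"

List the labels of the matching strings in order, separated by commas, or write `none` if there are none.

i → no match
ii → no match
iii → match
iv → no match
v → no match

iii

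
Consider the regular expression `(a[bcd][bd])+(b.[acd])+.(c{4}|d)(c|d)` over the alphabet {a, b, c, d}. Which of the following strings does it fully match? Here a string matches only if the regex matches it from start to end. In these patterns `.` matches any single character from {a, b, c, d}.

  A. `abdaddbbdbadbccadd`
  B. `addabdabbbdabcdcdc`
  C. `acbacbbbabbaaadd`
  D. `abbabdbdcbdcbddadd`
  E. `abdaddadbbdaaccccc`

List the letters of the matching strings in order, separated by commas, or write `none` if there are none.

A, B, D, E

A → match
B → match
C → no match
D → match
E → match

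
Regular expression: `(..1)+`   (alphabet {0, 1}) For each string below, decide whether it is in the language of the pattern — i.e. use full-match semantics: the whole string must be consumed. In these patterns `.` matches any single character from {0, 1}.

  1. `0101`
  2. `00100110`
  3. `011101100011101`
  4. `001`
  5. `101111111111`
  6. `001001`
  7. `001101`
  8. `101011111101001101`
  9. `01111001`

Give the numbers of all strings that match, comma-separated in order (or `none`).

1. `0101` → no match
2. `00100110` → no match — must end with `1`
3 → no match
4. `001` → match
5. `101111111111` → match
6. `001001` → match
7. `001101` → match
8 → match
9. `01111001` → no match

4, 5, 6, 7, 8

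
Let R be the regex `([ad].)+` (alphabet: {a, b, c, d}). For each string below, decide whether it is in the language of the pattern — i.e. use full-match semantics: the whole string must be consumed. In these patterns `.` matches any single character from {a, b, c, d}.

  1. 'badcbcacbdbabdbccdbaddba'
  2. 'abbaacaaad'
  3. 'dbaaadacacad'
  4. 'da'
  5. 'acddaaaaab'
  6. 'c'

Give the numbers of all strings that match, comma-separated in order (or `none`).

1 → no match
2 → no match
3 → match
4 → match
5 → match
6 → no match

3, 4, 5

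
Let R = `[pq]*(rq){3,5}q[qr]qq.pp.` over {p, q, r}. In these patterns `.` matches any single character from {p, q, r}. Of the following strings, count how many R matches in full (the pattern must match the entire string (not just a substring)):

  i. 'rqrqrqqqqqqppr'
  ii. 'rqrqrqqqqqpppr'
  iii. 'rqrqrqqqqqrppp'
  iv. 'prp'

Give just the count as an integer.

i → match
ii → match
iii → match
iv → no match
Total matched: 3

3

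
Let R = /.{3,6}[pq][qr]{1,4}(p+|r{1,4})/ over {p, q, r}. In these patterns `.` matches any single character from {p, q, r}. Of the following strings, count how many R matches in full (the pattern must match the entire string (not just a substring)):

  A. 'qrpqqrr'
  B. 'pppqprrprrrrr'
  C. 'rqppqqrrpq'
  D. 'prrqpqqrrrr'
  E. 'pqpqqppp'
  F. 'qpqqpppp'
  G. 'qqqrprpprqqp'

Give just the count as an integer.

3

A → match
B → no match
C → no match
D → match
E → match
F → no match
G → no match
Total matched: 3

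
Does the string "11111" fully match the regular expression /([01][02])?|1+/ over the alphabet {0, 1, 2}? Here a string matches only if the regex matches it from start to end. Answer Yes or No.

Yes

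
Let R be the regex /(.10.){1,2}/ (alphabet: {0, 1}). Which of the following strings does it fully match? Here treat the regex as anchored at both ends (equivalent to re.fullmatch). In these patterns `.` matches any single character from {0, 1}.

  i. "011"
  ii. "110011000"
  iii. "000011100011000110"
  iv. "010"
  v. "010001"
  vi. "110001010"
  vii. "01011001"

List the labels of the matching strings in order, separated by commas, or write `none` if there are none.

none

i. "011" → no match
ii. "110011000" → no match
iii → no match
iv. "010" → no match
v. "010001" → no match
vi. "110001010" → no match
vii. "01011001" → no match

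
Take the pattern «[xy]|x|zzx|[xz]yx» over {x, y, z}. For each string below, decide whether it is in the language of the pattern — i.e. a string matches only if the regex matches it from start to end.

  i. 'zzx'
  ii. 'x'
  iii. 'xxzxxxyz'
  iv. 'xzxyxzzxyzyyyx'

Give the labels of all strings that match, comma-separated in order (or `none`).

i → match
ii → match
iii → no match
iv → no match

i, ii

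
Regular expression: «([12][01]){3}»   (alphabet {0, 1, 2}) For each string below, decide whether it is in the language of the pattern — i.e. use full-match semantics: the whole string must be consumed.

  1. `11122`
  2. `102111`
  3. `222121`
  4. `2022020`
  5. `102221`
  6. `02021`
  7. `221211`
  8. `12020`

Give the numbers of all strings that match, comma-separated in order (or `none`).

2

1 → no match
2 → match
3 → no match
4 → no match
5 → no match
6 → no match
7 → no match
8 → no match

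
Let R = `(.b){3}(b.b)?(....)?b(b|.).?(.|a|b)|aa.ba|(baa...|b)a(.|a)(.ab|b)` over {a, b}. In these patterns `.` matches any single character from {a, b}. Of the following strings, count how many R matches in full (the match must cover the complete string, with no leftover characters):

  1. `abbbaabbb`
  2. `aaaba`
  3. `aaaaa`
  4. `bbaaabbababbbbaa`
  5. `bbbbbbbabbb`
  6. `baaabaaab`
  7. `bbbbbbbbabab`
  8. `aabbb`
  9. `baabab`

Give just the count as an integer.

3

1 → no match
2 → match
3 → no match
4 → no match
5 → no match
6 → match
7 → no match
8 → no match
9 → match
Total matched: 3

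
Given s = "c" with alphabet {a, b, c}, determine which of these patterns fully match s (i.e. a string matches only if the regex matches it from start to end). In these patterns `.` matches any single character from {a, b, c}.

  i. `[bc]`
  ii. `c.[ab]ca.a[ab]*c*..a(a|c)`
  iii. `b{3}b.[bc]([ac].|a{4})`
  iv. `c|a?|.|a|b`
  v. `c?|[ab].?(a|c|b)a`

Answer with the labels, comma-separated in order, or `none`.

i → match
ii → no match
iii → no match — must start with "b"
iv → match
v → match

i, iv, v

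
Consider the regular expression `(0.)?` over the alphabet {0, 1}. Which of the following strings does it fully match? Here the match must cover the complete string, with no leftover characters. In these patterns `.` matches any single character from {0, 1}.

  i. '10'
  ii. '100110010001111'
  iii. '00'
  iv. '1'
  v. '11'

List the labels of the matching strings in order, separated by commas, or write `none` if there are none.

iii

i → no match
ii → no match
iii → match
iv → no match
v → no match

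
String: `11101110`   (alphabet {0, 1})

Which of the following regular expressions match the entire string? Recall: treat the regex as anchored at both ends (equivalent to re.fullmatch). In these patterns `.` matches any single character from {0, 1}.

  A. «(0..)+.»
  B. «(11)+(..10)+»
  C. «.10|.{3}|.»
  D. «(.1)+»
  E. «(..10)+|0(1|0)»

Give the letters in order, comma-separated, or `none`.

E

A → no match — must start with `0`
B → no match
C → no match
D → no match — must end with `1`
E → match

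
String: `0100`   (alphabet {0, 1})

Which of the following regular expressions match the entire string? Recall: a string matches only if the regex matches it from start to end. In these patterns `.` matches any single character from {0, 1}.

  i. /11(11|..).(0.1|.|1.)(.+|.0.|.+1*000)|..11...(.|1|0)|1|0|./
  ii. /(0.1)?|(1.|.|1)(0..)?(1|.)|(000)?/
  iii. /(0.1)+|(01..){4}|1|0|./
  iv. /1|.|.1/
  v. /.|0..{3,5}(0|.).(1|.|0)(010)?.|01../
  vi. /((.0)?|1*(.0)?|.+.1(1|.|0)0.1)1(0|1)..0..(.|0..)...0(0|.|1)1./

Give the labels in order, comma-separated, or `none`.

i → no match
ii → no match
iii → no match
iv → no match
v → match
vi → no match

v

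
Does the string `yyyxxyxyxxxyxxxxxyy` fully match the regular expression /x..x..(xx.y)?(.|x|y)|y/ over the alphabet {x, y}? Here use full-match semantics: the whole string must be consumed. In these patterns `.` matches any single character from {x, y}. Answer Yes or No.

No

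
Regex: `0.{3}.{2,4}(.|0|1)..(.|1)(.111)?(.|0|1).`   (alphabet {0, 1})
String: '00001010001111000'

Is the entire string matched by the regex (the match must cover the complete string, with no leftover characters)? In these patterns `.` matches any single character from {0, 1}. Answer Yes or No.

No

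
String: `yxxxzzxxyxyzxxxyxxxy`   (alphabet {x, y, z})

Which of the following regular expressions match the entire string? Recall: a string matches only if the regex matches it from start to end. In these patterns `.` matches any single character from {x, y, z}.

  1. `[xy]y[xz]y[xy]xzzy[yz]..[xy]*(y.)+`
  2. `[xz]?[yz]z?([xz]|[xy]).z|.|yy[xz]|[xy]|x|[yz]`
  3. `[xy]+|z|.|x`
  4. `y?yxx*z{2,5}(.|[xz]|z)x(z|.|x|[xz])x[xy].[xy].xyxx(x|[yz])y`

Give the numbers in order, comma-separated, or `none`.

1 → no match
2 → no match
3 → no match
4 → match

4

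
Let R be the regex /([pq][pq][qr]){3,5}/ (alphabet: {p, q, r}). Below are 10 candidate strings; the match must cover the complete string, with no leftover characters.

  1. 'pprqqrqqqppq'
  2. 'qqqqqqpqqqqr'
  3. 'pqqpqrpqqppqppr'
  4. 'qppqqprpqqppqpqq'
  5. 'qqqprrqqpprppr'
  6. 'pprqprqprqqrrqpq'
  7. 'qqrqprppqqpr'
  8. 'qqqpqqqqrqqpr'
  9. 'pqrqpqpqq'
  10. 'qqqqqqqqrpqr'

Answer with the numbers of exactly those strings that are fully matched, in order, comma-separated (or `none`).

1 → match
2 → match
3 → match
4 → no match
5 → no match
6 → no match
7 → match
8 → no match
9 → match
10 → match

1, 2, 3, 7, 9, 10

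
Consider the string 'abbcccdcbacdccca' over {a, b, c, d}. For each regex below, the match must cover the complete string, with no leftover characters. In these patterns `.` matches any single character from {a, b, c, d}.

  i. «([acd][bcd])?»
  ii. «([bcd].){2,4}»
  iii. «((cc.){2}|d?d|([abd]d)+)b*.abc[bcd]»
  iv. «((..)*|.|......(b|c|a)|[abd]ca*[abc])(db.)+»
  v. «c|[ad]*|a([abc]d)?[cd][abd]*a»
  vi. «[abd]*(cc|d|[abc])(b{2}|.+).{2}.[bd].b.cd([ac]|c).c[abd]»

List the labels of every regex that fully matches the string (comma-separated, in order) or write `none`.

vi

i → no match
ii → no match
iii → no match
iv → no match
v → no match
vi → match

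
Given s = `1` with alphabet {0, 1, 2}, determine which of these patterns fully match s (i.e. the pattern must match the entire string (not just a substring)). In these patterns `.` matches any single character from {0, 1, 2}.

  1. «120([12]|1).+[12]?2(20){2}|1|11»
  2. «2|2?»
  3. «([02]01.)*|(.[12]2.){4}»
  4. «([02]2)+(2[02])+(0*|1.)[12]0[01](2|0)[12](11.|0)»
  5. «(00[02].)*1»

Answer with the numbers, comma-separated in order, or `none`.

1 → match
2 → no match
3 → no match
4 → no match
5 → match

1, 5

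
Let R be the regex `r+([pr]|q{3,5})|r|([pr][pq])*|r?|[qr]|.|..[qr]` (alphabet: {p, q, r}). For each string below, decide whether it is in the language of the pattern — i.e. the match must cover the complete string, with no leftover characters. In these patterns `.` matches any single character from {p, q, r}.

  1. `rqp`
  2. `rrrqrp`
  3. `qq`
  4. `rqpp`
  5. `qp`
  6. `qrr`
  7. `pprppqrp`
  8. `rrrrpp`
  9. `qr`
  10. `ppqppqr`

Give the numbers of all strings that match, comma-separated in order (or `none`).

4, 6, 7

1 → no match
2 → no match
3 → no match
4 → match
5 → no match
6 → match
7 → match
8 → no match
9 → no match
10 → no match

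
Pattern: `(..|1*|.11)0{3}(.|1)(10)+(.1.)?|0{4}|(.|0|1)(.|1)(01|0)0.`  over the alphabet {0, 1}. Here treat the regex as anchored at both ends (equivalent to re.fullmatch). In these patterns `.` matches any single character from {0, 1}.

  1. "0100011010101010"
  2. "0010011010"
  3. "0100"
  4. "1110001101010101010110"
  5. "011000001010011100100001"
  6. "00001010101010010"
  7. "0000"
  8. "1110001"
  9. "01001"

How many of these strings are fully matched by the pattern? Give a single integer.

1 → match
2 → no match
3 → no match
4 → match
5 → no match
6 → match
7 → match
8 → no match
9 → match
Total matched: 5

5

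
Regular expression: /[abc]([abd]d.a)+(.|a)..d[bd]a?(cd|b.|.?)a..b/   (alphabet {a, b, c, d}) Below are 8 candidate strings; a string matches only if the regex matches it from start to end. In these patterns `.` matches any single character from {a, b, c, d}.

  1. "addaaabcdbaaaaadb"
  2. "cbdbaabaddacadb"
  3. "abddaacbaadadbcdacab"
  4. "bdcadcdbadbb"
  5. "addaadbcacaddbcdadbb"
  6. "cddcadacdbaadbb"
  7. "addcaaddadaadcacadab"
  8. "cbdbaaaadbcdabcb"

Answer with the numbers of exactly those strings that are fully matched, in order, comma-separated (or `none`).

1 → no match
2 → no match
3 → no match
4 → no match
5 → no match
6 → match
7 → no match
8 → match

6, 8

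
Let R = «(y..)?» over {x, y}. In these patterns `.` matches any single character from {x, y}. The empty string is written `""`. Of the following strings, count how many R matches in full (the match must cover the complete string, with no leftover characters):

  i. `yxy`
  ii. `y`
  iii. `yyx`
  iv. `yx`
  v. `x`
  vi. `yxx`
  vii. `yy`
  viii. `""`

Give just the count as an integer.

4

i → match
ii → no match
iii → match
iv → no match
v → no match
vi → match
vii → no match
viii → match
Total matched: 4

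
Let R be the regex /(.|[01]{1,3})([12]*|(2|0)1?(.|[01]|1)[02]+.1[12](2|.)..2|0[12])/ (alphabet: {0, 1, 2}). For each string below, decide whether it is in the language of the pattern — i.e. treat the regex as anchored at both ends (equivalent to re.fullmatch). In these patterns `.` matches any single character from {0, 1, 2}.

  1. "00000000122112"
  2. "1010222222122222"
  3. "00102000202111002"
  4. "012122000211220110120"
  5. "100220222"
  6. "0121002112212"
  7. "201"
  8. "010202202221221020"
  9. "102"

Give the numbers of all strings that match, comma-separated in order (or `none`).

1 → match
2 → match
3 → match
4 → no match
5 → no match
6 → match
7 → match
8 → no match
9 → match

1, 2, 3, 6, 7, 9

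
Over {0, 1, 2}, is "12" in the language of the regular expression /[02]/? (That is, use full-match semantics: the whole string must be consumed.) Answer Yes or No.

No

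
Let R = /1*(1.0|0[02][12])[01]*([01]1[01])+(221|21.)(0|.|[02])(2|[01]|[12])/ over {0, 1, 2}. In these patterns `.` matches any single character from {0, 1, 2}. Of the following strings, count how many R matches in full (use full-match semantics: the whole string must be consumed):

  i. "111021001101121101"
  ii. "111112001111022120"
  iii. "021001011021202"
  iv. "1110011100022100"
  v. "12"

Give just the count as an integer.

i → match
ii → match
iii → match
iv → no match
v. "12" → no match
Total matched: 3

3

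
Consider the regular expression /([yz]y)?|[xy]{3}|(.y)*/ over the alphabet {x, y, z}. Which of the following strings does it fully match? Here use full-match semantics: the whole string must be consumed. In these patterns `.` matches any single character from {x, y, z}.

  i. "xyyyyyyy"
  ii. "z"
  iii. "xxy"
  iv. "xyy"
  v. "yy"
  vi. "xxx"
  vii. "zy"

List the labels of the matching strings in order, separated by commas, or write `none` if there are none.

i → match
ii → no match
iii → match
iv → match
v → match
vi → match
vii → match

i, iii, iv, v, vi, vii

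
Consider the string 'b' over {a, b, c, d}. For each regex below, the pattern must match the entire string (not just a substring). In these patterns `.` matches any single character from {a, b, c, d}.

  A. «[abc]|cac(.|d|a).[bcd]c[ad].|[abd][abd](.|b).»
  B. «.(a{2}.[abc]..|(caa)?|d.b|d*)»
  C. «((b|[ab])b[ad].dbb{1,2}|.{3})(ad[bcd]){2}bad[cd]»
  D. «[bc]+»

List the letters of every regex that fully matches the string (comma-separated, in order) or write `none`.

A, B, D

A → match
B → match
C → no match
D → match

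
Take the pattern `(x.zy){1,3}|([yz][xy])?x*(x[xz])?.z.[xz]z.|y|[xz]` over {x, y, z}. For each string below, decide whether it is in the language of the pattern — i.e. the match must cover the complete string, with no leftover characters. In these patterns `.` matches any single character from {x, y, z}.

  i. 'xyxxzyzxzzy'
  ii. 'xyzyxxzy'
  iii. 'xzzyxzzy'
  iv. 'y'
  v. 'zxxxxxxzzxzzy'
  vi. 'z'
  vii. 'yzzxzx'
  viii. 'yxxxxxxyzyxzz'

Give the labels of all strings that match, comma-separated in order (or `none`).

ii, iii, iv, v, vi, vii, viii

i → no match
ii → match
iii → match
iv → match
v → match
vi → match
vii → match
viii → match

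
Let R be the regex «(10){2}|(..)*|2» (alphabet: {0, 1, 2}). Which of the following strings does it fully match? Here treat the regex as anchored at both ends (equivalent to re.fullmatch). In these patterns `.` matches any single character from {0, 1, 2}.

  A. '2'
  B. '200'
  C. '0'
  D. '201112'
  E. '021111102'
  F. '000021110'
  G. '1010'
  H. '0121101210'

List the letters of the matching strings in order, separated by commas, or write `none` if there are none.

A → match
B → no match
C → no match
D → match
E → no match
F → no match
G → match
H → match

A, D, G, H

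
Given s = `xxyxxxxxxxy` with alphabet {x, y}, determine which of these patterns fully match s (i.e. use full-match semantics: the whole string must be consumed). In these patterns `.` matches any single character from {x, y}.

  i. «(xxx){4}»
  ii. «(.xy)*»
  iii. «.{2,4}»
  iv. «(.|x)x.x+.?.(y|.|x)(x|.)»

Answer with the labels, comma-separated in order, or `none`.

iv

i → no match — must start with `xxx`
ii → no match
iii → no match
iv → match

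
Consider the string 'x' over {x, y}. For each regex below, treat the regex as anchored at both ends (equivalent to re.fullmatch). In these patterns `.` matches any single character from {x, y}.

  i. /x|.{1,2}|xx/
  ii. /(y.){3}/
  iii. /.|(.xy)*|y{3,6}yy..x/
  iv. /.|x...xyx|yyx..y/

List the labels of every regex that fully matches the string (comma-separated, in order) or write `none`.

i, iii, iv

i → match
ii → no match — must start with 'y'
iii → match
iv → match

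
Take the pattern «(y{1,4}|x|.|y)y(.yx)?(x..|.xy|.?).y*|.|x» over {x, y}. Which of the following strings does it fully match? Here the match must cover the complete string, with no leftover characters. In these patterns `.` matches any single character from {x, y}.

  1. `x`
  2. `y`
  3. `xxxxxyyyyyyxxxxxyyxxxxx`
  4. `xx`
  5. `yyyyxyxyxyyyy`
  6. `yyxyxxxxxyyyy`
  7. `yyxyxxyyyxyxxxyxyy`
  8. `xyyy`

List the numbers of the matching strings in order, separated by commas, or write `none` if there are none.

1. `x` → match
2. `y` → match
3 → no match
4. `xx` → no match
5 → match
6 → match
7 → no match
8. `xyyy` → match

1, 2, 5, 6, 8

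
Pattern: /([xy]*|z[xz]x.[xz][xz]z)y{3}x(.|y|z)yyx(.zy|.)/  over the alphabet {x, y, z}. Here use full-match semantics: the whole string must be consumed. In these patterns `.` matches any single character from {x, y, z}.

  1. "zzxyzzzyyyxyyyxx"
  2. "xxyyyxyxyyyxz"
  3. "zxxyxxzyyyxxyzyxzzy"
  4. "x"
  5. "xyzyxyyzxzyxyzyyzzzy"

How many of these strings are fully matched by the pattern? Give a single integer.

1

1 → match
2 → no match
3 → no match
4 → no match
5 → no match
Total matched: 1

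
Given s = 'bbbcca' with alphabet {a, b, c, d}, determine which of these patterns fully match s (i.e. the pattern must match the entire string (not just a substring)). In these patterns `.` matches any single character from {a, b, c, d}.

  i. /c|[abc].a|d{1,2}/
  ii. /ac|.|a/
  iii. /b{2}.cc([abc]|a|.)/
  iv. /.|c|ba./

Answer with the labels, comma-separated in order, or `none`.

i → no match
ii → no match
iii → match
iv → no match

iii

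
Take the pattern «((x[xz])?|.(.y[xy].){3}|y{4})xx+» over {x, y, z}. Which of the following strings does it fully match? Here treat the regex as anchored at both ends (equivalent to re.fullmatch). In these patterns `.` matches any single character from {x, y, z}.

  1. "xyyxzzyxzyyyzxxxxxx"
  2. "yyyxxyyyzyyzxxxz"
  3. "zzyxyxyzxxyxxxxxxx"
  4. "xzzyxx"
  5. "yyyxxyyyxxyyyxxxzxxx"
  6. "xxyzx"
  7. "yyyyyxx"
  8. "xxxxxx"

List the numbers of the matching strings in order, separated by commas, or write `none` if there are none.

1, 8

1 → match
2 → no match — must end with "x"
3 → no match
4 → no match
5 → no match
6 → no match
7 → no match
8 → match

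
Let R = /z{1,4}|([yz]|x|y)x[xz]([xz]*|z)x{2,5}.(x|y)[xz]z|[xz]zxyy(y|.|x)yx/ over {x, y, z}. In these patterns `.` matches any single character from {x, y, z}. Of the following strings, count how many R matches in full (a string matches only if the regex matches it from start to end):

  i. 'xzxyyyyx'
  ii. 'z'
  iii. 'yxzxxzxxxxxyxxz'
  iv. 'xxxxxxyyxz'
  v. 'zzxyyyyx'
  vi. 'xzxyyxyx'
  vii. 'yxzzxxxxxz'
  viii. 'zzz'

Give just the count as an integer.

i → match
ii → match
iii → match
iv → match
v → match
vi → match
vii → match
viii → match
Total matched: 8

8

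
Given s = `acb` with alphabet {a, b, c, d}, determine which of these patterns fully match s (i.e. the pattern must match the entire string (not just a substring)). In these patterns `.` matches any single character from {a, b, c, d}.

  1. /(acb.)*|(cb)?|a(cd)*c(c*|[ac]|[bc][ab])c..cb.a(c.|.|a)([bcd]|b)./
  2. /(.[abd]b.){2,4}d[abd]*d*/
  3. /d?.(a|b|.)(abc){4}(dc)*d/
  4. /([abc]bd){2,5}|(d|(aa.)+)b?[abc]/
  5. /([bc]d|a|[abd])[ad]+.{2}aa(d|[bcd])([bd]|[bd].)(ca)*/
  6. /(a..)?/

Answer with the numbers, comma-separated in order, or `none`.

1 → no match
2 → no match
3 → no match — must end with `d`
4 → no match
5 → no match
6 → match

6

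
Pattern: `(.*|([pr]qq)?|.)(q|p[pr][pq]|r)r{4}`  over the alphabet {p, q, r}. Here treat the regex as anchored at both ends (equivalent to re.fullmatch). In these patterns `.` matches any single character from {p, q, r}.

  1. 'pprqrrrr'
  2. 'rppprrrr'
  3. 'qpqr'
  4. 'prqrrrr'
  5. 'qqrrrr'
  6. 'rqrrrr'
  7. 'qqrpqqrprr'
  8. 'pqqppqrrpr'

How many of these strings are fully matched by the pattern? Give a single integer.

5

1 → match
2 → match
3 → no match
4 → match
5 → match
6 → match
7 → no match
8 → no match
Total matched: 5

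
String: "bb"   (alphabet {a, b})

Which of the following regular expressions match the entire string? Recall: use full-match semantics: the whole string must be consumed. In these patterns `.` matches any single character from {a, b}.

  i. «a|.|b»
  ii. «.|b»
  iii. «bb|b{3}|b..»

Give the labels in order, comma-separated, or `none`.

i → no match
ii → no match
iii → match

iii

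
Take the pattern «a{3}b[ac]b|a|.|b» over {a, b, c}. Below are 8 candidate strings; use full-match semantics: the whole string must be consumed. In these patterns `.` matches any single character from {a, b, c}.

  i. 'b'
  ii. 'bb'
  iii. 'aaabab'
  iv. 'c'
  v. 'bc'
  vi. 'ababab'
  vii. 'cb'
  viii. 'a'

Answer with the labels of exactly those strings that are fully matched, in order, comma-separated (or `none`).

i, iii, iv, viii

i → match
ii → no match
iii → match
iv → match
v → no match
vi → no match
vii → no match
viii → match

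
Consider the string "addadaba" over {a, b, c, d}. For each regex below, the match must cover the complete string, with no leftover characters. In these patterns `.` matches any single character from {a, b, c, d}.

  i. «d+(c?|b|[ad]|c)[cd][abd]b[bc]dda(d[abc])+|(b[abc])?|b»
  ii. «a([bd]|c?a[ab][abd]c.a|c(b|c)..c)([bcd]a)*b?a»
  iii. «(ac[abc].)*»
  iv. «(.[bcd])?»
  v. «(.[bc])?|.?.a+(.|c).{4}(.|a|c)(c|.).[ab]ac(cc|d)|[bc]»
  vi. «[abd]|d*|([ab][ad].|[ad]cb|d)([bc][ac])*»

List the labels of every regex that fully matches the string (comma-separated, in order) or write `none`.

ii

i → no match
ii → match
iii → no match
iv → no match
v → no match
vi → no match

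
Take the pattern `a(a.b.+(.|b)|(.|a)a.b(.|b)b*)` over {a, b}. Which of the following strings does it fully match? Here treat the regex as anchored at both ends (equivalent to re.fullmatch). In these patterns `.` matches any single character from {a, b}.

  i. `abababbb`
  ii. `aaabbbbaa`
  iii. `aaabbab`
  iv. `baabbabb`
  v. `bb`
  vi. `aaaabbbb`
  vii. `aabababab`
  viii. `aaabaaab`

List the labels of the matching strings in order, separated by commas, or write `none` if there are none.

ii, iii, vi, viii

i → no match
ii → match
iii → match
iv → no match — must start with `a`
v → no match — must start with `a`
vi → match
vii → no match
viii → match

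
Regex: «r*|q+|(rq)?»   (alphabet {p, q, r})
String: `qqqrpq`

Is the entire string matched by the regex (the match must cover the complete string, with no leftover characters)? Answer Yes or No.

No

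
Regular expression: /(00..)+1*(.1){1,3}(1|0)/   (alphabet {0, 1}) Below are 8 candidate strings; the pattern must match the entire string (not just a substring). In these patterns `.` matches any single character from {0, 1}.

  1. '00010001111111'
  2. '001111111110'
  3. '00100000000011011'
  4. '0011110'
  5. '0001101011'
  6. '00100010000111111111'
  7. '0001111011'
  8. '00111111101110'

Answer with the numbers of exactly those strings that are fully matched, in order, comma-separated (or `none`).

1, 2, 3, 4, 5, 6, 7, 8

1 → match
2 → match
3 → match
4 → match
5 → match
6 → match
7 → match
8 → match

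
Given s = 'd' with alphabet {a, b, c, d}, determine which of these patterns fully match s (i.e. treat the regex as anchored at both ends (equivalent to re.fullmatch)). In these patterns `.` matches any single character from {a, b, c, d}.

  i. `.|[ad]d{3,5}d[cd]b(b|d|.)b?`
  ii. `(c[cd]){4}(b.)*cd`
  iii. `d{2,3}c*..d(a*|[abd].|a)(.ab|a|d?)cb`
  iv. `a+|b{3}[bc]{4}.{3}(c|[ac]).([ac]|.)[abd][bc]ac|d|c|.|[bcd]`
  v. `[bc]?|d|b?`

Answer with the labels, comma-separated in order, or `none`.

i → match
ii → no match — must start with 'c'
iii → no match — must end with 'cb'
iv → match
v → match

i, iv, v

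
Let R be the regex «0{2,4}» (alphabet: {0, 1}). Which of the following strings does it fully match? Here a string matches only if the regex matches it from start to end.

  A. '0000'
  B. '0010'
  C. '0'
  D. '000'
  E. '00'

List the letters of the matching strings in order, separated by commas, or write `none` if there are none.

A, D, E

A → match
B → no match
C → no match
D → match
E → match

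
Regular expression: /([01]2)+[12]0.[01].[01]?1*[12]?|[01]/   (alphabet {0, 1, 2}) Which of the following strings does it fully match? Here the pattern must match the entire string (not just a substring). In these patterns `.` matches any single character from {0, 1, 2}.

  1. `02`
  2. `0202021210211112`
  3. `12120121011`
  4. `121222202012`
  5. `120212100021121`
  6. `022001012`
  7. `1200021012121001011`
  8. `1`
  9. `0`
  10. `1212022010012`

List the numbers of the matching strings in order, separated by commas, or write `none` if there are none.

1 → no match
2 → match
3 → no match
4 → no match
5 → no match
6 → match
7 → no match
8 → match
9 → match
10 → match

2, 6, 8, 9, 10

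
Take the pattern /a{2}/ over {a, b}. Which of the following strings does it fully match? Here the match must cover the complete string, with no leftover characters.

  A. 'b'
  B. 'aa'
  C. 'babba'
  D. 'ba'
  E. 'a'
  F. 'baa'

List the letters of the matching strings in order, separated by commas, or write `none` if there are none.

A → no match — must start with 'a'
B → match
C → no match — must start with 'a'
D → no match — must start with 'a'
E → no match
F → no match — must start with 'a'

B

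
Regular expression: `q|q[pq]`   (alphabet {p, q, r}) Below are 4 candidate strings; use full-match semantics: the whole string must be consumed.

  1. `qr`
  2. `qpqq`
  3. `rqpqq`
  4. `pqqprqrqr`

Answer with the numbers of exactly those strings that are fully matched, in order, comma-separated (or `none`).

none

1 → no match
2 → no match
3 → no match — must start with `q`
4 → no match — must start with `q`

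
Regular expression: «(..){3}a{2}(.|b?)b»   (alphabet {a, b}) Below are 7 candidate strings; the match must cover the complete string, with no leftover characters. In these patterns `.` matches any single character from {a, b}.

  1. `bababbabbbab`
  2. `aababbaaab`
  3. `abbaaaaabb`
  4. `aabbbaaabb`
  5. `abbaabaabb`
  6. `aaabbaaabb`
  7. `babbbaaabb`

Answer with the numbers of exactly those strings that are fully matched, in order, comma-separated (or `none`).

1. `bababbabbbab` → no match
2. `aababbaaab` → match
3. `abbaaaaabb` → match
4. `aabbbaaabb` → match
5. `abbaabaabb` → match
6. `aaabbaaabb` → match
7. `babbbaaabb` → match

2, 3, 4, 5, 6, 7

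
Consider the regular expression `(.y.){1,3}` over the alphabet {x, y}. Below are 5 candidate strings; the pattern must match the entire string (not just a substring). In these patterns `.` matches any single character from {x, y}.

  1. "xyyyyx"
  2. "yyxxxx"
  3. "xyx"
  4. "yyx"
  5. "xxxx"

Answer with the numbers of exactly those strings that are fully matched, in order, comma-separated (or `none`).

1 → match
2 → no match
3 → match
4 → match
5 → no match

1, 3, 4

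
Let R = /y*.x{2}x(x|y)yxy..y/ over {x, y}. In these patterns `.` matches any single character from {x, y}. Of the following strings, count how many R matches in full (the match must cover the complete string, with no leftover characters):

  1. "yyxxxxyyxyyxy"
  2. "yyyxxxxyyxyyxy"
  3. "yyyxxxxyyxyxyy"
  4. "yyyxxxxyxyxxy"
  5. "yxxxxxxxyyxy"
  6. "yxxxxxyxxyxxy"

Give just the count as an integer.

1 → match
2 → match
3 → match
4 → match
5 → no match
6 → no match
Total matched: 4

4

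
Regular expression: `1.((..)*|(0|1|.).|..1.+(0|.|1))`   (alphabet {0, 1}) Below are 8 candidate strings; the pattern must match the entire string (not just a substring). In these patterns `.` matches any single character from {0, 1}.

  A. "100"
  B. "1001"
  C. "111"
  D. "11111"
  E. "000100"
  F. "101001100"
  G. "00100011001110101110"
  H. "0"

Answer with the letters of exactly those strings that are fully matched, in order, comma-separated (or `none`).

A → no match
B → match
C → no match
D → no match
E → no match — must start with "1"
F → no match
G → no match — must start with "1"
H → no match — must start with "1"

B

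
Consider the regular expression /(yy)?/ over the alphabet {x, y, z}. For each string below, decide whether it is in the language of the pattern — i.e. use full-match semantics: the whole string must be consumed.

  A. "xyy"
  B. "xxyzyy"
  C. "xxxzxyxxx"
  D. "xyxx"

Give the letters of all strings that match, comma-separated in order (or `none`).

none

A → no match
B → no match
C → no match
D → no match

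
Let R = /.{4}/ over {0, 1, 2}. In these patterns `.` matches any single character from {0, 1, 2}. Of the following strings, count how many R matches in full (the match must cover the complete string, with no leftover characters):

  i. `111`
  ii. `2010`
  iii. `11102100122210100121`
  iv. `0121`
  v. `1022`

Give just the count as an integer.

i. `111` → no match
ii. `2010` → match
iii → no match
iv. `0121` → match
v. `1022` → match
Total matched: 3

3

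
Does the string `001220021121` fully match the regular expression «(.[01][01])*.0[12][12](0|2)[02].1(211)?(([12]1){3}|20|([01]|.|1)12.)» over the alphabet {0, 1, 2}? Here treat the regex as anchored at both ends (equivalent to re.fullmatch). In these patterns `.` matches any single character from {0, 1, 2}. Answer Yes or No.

No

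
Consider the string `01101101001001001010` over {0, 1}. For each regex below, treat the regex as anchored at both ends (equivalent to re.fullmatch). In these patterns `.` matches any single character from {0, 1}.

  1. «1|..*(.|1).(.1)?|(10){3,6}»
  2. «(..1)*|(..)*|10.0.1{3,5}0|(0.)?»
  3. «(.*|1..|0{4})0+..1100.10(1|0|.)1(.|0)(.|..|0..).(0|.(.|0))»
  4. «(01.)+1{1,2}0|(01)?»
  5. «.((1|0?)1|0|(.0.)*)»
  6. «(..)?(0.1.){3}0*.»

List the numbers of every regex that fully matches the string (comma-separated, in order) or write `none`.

1, 2, 4

1 → match
2 → match
3 → no match
4 → match
5 → no match
6 → no match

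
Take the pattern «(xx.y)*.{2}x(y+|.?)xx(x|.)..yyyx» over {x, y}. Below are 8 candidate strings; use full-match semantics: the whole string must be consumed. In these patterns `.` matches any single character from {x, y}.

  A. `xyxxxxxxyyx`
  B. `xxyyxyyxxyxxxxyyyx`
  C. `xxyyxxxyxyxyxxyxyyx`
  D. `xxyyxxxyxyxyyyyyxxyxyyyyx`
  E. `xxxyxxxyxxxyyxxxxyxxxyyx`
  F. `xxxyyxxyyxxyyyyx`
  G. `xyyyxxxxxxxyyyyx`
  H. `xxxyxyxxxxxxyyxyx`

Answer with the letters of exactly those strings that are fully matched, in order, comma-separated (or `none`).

D

A. `xyxxxxxxyyx` → no match — must end with `yyyx`
B → no match
C → no match — must end with `yyyx`
D → match
E → no match — must end with `yyyx`
F → no match
G → no match
H → no match — must end with `yyyx`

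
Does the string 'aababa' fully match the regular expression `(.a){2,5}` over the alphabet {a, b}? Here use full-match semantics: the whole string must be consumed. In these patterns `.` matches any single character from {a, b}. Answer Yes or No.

Yes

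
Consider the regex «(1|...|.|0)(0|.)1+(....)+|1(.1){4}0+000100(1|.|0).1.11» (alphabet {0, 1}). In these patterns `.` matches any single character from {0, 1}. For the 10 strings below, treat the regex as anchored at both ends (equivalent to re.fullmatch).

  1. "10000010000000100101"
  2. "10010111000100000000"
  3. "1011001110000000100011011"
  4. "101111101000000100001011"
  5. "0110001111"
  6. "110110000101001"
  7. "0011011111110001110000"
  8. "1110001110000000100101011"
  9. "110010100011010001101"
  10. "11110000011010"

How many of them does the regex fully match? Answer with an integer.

1 → no match
2 → no match
3 → no match
4 → match
5 → no match
6 → no match
7 → no match
8 → no match
9 → match
10 → no match
Total matched: 2

2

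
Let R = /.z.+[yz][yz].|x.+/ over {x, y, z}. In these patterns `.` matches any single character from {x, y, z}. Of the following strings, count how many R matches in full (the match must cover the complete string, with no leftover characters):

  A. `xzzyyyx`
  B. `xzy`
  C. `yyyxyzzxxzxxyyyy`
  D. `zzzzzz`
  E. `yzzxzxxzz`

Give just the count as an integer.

A → match
B → match
C → no match
D → match
E → no match
Total matched: 3

3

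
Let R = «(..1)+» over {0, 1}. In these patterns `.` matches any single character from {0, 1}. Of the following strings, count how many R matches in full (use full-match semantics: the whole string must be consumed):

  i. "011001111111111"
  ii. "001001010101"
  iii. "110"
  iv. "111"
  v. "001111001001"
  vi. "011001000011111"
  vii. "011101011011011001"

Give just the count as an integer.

4

i → match
ii → no match
iii → no match — must end with "1"
iv → match
v → match
vi → no match
vii → match
Total matched: 4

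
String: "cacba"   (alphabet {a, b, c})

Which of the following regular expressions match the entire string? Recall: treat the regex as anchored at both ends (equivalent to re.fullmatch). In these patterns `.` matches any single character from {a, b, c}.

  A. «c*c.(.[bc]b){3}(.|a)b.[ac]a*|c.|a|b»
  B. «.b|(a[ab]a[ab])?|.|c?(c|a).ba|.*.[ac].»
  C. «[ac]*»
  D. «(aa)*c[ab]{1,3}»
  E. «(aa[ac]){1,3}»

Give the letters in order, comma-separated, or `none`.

B

A → no match
B → match
C → no match
D → no match
E → no match — must start with "aa"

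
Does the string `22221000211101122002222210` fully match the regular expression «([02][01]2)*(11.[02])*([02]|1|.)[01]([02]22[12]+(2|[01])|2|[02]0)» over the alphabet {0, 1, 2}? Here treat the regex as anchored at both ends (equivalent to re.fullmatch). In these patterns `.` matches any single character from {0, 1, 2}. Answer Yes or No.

No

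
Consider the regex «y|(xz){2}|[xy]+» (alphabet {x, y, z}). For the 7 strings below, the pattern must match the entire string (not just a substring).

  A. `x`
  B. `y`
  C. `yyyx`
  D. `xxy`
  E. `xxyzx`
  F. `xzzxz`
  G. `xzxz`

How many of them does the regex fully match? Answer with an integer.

A → match
B → match
C → match
D → match
E → no match
F → no match
G → match
Total matched: 5

5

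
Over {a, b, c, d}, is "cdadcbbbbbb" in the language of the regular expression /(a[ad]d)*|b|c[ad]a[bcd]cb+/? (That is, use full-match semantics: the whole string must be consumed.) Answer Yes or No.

Yes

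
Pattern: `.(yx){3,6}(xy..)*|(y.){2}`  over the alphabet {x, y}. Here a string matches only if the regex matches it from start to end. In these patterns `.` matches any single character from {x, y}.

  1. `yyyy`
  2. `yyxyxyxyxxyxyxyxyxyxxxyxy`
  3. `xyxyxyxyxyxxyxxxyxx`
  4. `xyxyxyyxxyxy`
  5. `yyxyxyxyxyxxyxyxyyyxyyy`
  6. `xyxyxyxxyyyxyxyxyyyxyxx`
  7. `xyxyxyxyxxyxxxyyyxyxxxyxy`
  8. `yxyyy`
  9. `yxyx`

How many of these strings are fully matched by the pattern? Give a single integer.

1 → match
2 → match
3 → match
4 → no match
5 → match
6 → match
7 → match
8 → no match
9 → match
Total matched: 7

7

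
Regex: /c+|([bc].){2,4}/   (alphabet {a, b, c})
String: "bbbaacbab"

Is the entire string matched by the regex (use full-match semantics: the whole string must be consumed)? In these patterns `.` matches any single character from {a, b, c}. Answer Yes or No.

No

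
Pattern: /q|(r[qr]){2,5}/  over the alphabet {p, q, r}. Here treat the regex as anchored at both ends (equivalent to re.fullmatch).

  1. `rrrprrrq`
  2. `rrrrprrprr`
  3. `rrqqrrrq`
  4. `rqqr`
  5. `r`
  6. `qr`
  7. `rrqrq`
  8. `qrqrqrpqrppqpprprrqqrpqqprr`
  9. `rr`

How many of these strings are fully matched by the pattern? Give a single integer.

0

1. `rrrprrrq` → no match
2. `rrrrprrprr` → no match
3. `rrqqrrrq` → no match
4. `rqqr` → no match
5. `r` → no match
6. `qr` → no match
7. `rrqrq` → no match
8 → no match
9. `rr` → no match
Total matched: 0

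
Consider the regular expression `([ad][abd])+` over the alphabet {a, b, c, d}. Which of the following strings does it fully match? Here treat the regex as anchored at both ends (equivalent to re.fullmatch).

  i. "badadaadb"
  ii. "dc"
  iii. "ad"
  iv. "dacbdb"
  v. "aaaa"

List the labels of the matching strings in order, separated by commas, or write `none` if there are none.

iii, v

i → no match
ii → no match
iii → match
iv → no match
v → match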